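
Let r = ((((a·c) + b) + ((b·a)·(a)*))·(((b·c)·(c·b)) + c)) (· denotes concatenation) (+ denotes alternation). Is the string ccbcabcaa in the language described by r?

No split of ccbcabcaa into u·v has (((a·c)+b)+((b·a)·(a)*)) matching u and (((b·c)·(c·b))+c) matching v.

no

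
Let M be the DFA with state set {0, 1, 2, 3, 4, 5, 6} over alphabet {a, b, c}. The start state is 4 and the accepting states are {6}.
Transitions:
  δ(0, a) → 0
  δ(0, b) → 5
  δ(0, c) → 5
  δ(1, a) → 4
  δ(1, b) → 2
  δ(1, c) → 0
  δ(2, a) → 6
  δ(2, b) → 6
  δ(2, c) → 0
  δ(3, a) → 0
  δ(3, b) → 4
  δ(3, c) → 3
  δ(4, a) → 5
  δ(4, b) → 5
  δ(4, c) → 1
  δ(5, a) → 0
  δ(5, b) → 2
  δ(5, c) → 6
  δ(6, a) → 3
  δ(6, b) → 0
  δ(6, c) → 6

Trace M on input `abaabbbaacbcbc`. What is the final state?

4 --a--> 5
5 --b--> 2
2 --a--> 6
6 --a--> 3
3 --b--> 4
4 --b--> 5
5 --b--> 2
2 --a--> 6
6 --a--> 3
3 --c--> 3
3 --b--> 4
4 --c--> 1
1 --b--> 2
2 --c--> 0

0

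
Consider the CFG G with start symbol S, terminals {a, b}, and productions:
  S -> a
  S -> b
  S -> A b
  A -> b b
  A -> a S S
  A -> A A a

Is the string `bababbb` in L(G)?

no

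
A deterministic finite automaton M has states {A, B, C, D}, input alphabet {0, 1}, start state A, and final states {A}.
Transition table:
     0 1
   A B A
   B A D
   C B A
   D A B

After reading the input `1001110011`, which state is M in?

A --1--> A
A --0--> B
B --0--> A
A --1--> A
A --1--> A
A --1--> A
A --0--> B
B --0--> A
A --1--> A
A --1--> A

A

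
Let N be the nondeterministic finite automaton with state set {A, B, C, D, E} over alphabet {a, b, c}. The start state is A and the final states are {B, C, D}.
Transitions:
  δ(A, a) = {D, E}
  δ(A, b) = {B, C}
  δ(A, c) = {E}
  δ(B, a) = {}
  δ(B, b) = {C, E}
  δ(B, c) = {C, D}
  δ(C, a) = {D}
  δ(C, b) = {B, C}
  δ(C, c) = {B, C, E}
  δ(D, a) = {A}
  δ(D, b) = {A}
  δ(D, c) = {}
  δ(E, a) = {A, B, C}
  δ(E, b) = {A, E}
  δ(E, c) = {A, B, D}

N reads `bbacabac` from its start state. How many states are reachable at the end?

Start: {A}
read b: {B, C}
read b: {B, C, E}
read a: {A, B, C, D}
read c: {B, C, D, E}
read a: {A, B, C, D}
read b: {A, B, C, E}
read a: {A, B, C, D, E}
read c: {A, B, C, D, E}
Final reachable set {A, B, C, D, E} has 5 states.

5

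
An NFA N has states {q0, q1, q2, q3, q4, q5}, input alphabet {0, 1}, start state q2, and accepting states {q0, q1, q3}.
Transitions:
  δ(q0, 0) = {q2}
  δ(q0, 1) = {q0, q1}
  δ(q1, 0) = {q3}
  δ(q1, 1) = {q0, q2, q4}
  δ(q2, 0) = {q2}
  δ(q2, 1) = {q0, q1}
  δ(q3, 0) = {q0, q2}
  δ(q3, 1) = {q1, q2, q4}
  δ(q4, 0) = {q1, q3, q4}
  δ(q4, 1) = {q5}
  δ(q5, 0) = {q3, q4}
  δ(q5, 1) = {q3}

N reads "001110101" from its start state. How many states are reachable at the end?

Start: {q2}
read 0: {q2}
read 0: {q2}
read 1: {q0, q1}
read 1: {q0, q1, q2, q4}
read 1: {q0, q1, q2, q4, q5}
read 0: {q1, q2, q3, q4}
read 1: {q0, q1, q2, q4, q5}
read 0: {q1, q2, q3, q4}
read 1: {q0, q1, q2, q4, q5}
Final reachable set {q0, q1, q2, q4, q5} has 5 states.

5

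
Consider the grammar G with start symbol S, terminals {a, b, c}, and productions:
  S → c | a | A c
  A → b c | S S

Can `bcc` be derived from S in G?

yes

S ⇒ Ac ⇒ bcc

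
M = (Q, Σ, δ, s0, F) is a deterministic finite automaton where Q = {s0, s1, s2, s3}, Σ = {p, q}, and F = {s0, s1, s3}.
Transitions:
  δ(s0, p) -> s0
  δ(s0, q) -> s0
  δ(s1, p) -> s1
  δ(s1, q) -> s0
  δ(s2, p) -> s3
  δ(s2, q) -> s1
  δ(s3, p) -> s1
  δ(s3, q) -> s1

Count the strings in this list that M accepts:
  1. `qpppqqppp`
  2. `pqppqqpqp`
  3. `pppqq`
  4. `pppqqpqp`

`qpppqqppp`: accepted
`pqppqqpqp`: accepted
`pppqq`: accepted
`pppqqpqp`: accepted

4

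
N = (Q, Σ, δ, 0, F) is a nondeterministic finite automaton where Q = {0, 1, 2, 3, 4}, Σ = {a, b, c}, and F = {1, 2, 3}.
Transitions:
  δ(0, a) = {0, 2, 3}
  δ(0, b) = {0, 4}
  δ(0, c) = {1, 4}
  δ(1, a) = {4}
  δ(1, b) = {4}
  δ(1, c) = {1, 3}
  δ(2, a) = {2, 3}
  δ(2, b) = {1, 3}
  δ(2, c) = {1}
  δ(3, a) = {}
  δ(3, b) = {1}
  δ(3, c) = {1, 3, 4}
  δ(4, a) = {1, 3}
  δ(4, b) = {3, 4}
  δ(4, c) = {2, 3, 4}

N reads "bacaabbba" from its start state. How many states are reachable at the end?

Start: {0}
read b: {0, 4}
read a: {0, 1, 2, 3}
read c: {1, 3, 4}
read a: {1, 3, 4}
read a: {1, 3, 4}
read b: {1, 3, 4}
read b: {1, 3, 4}
read b: {1, 3, 4}
read a: {1, 3, 4}
Final reachable set {1, 3, 4} has 3 states.

3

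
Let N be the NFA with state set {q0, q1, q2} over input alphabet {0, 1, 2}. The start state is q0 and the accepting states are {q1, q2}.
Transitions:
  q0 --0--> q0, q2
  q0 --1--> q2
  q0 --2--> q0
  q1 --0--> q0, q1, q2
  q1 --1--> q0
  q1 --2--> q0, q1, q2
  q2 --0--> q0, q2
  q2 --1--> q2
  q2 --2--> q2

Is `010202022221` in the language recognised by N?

accepted

Start: {q0}
read 0: {q0, q2}
read 1: {q2}
read 0: {q0, q2}
read 2: {q0, q2}
read 0: {q0, q2}
read 2: {q0, q2}
read 0: {q0, q2}
read 2: {q0, q2}
read 2: {q0, q2}
read 2: {q0, q2}
read 2: {q0, q2}
read 1: {q2}
Reachable ∩ accepting = {q2} — nonempty.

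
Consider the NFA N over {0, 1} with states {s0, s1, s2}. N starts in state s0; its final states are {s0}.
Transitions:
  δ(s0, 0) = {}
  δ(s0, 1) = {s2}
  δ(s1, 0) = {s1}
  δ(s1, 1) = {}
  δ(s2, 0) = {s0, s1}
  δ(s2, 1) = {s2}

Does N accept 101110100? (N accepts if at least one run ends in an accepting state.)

rejected

Start: {s0}
read 1: {s2}
read 0: {s0, s1}
read 1: {s2}
read 1: {s2}
read 1: {s2}
read 0: {s0, s1}
read 1: {s2}
read 0: {s0, s1}
read 0: {s1}
Reachable ∩ accepting = {} — empty.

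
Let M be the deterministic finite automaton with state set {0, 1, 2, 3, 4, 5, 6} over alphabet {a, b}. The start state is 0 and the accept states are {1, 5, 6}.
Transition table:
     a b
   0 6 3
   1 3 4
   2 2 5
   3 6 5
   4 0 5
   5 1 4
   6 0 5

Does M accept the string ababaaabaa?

rejected

0 --a--> 6
6 --b--> 5
5 --a--> 1
1 --b--> 4
4 --a--> 0
0 --a--> 6
6 --a--> 0
0 --b--> 3
3 --a--> 6
6 --a--> 0
End in state 0, which is not an accepting state.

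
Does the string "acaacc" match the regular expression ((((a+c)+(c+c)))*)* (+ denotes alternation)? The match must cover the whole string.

Split into 6 pieces a · c · a · a · c · c; each matches (((a+c)+(c+c)))*.

yes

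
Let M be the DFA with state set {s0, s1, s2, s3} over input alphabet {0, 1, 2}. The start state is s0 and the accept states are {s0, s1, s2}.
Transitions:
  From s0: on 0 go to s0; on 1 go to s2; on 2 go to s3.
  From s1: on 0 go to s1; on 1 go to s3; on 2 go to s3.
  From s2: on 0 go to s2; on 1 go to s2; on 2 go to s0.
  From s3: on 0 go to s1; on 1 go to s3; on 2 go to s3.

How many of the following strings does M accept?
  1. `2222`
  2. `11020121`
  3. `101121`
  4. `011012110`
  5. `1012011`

`2222`: rejected
`11020121`: accepted
`101121`: accepted
`011012110`: accepted
`1012011`: accepted

4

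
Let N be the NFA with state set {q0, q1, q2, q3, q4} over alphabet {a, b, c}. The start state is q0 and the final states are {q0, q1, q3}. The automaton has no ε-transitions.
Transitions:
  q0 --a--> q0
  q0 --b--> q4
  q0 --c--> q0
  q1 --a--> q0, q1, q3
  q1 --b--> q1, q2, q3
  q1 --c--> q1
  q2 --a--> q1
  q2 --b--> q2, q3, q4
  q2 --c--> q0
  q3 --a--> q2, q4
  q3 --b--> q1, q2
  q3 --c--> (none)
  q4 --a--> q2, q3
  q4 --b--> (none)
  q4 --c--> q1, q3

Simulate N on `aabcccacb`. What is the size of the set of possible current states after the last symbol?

Start: {q0}
read a: {q0}
read a: {q0}
read b: {q4}
read c: {q1, q3}
read c: {q1}
read c: {q1}
read a: {q0, q1, q3}
read c: {q0, q1}
read b: {q1, q2, q3, q4}
Final reachable set {q1, q2, q3, q4} has 4 states.

4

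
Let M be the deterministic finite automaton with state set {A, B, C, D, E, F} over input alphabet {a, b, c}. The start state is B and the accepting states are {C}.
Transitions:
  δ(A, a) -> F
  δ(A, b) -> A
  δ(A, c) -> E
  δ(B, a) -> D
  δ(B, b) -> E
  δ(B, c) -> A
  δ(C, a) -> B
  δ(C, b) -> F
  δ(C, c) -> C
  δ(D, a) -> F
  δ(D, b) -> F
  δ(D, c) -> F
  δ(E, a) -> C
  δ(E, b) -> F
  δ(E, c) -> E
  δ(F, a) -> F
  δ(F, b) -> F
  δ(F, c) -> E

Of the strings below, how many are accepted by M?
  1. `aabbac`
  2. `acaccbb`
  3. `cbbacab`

`aabbac`: rejected
`acaccbb`: rejected
`cbbacab`: rejected

0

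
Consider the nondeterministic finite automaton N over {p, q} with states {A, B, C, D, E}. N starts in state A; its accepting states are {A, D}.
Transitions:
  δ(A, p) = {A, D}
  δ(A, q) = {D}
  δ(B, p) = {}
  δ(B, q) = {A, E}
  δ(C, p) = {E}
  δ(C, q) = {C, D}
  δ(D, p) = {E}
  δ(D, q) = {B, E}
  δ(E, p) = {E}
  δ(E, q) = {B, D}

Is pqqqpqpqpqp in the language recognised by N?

rejected

Start: {A}
read p: {A, D}
read q: {B, D, E}
read q: {A, B, D, E}
read q: {A, B, D, E}
read p: {A, D, E}
read q: {B, D, E}
read p: {E}
read q: {B, D}
read p: {E}
read q: {B, D}
read p: {E}
Reachable ∩ accepting = {} — empty.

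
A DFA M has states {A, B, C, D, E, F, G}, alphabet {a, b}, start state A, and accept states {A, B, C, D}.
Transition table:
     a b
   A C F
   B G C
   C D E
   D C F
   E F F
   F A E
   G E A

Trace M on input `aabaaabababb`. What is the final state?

A --a--> C
C --a--> D
D --b--> F
F --a--> A
A --a--> C
C --a--> D
D --b--> F
F --a--> A
A --b--> F
F --a--> A
A --b--> F
F --b--> E

E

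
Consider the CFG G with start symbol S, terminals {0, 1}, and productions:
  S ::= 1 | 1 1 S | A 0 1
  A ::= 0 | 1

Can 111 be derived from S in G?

yes

S ⇒ 11S ⇒ 111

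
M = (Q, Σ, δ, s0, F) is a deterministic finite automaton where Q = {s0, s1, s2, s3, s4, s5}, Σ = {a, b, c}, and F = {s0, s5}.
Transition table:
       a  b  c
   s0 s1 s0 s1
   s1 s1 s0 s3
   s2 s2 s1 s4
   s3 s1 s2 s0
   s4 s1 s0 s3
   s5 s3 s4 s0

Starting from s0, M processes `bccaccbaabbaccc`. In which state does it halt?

s0 --b--> s0
s0 --c--> s1
s1 --c--> s3
s3 --a--> s1
s1 --c--> s3
s3 --c--> s0
s0 --b--> s0
s0 --a--> s1
s1 --a--> s1
s1 --b--> s0
s0 --b--> s0
s0 --a--> s1
s1 --c--> s3
s3 --c--> s0
s0 --c--> s1

s1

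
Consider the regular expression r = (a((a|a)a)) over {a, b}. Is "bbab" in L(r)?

No split of bbab into u·v has a matching u and ((a|a)a) matching v.

no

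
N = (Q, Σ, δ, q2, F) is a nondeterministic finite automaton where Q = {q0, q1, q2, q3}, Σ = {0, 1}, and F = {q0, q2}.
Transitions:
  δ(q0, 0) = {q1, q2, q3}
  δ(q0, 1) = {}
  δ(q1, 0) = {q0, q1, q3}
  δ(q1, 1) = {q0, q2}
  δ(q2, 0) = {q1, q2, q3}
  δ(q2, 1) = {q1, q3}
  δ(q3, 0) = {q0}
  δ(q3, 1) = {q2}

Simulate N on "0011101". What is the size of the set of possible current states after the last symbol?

Start: {q2}
read 0: {q1, q2, q3}
read 0: {q0, q1, q2, q3}
read 1: {q0, q1, q2, q3}
read 1: {q0, q1, q2, q3}
read 1: {q0, q1, q2, q3}
read 0: {q0, q1, q2, q3}
read 1: {q0, q1, q2, q3}
Final reachable set {q0, q1, q2, q3} has 4 states.

4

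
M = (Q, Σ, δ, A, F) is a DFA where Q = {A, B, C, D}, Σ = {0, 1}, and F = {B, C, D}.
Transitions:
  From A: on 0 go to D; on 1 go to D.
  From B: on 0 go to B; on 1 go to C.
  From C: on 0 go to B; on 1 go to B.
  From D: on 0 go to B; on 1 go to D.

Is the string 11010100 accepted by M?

accepted

A --1--> D
D --1--> D
D --0--> B
B --1--> C
C --0--> B
B --1--> C
C --0--> B
B --0--> B
End in state B, which is an accepting state.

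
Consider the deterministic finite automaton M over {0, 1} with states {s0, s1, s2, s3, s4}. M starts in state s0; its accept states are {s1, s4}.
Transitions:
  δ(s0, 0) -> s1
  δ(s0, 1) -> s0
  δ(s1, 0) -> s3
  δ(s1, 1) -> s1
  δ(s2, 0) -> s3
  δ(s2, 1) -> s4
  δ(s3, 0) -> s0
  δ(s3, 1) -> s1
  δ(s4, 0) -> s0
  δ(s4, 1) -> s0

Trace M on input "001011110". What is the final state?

s0 --0--> s1
s1 --0--> s3
s3 --1--> s1
s1 --0--> s3
s3 --1--> s1
s1 --1--> s1
s1 --1--> s1
s1 --1--> s1
s1 --0--> s3

s3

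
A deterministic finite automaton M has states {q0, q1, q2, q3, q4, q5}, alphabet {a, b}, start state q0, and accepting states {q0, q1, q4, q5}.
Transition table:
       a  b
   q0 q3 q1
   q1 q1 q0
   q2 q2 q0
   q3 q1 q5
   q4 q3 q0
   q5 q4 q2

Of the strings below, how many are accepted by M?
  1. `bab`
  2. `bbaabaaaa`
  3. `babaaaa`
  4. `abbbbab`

4

`bab`: accepted
`bbaabaaaa`: accepted
`babaaaa`: accepted
`abbbbab`: accepted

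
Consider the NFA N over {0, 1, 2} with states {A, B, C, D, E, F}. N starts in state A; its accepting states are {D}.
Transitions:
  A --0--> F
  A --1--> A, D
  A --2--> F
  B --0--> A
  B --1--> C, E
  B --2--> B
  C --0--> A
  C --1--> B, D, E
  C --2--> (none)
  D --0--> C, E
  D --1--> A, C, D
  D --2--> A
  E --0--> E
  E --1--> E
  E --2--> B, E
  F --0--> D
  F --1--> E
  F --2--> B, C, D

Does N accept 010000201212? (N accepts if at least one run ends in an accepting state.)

Start: {A}
read 0: {F}
read 1: {E}
read 0: {E}
read 0: {E}
read 0: {E}
read 0: {E}
read 2: {B, E}
read 0: {A, E}
read 1: {A, D, E}
read 2: {A, B, E, F}
read 1: {A, C, D, E}
read 2: {A, B, E, F}
Reachable ∩ accepting = {} — empty.

rejected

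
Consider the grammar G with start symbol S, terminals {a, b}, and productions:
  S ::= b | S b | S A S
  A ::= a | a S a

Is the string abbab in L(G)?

no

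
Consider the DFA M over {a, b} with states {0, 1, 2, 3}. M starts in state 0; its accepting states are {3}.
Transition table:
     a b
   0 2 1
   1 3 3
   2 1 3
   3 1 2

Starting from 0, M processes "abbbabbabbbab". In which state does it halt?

0 --a--> 2
2 --b--> 3
3 --b--> 2
2 --b--> 3
3 --a--> 1
1 --b--> 3
3 --b--> 2
2 --a--> 1
1 --b--> 3
3 --b--> 2
2 --b--> 3
3 --a--> 1
1 --b--> 3

3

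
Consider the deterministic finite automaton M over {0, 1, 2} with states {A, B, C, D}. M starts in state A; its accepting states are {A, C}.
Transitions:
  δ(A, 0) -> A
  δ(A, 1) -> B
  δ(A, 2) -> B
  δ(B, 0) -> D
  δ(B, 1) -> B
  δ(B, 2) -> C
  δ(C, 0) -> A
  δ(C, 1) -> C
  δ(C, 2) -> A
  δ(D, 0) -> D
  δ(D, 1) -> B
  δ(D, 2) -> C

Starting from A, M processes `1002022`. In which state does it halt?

A --1--> B
B --0--> D
D --0--> D
D --2--> C
C --0--> A
A --2--> B
B --2--> C

C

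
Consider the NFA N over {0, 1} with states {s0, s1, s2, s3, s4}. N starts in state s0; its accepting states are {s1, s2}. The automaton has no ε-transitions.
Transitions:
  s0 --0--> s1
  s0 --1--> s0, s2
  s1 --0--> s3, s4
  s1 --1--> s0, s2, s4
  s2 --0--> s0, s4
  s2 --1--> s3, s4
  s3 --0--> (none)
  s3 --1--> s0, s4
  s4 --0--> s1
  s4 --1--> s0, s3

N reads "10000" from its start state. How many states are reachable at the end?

3

Start: {s0}
read 1: {s0, s2}
read 0: {s0, s1, s4}
read 0: {s1, s3, s4}
read 0: {s1, s3, s4}
read 0: {s1, s3, s4}
Final reachable set {s1, s3, s4} has 3 states.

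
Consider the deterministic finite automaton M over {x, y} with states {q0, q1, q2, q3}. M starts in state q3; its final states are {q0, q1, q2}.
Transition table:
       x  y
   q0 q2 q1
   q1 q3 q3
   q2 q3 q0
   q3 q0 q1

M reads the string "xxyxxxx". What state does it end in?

q3 --x--> q0
q0 --x--> q2
q2 --y--> q0
q0 --x--> q2
q2 --x--> q3
q3 --x--> q0
q0 --x--> q2

q2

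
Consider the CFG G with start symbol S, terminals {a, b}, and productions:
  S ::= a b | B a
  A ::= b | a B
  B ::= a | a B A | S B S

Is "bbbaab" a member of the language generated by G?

no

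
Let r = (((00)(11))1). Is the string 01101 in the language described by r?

No split of 01101 into u·v has ((00)(11)) matching u and 1 matching v.

no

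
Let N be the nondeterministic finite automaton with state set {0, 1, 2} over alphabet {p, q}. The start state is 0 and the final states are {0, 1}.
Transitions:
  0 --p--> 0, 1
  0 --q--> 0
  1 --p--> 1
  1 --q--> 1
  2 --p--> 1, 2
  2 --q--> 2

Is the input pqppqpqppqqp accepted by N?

accepted

Start: {0}
read p: {0, 1}
read q: {0, 1}
read p: {0, 1}
read p: {0, 1}
read q: {0, 1}
read p: {0, 1}
read q: {0, 1}
read p: {0, 1}
read p: {0, 1}
read q: {0, 1}
read q: {0, 1}
read p: {0, 1}
Reachable ∩ accepting = {0, 1} — nonempty.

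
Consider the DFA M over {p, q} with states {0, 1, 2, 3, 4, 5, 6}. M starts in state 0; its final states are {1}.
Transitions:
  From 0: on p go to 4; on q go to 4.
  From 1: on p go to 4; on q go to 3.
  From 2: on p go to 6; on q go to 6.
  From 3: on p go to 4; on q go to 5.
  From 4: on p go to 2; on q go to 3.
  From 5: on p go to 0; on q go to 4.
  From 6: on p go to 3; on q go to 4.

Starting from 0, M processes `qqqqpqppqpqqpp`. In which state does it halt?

0 --q--> 4
4 --q--> 3
3 --q--> 5
5 --q--> 4
4 --p--> 2
2 --q--> 6
6 --p--> 3
3 --p--> 4
4 --q--> 3
3 --p--> 4
4 --q--> 3
3 --q--> 5
5 --p--> 0
0 --p--> 4

4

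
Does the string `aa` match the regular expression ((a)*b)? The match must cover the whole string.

No split of aa into u·v has (a)* matching u and b matching v.

no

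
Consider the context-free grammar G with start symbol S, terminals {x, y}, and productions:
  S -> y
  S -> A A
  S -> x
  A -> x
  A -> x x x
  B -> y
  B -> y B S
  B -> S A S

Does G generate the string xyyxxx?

no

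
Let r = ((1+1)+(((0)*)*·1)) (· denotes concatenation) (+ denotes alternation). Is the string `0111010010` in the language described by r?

Neither (1+1) nor (((0)*)*·1) matches 0111010010.

no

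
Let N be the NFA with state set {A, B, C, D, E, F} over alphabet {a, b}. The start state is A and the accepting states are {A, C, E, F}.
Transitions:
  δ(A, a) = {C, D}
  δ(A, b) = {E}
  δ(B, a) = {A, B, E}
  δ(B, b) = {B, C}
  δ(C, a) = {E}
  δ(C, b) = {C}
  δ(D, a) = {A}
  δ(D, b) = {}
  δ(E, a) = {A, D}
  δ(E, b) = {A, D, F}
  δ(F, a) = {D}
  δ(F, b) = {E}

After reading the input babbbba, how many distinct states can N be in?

3

Start: {A}
read b: {E}
read a: {A, D}
read b: {E}
read b: {A, D, F}
read b: {E}
read b: {A, D, F}
read a: {A, C, D}
Final reachable set {A, C, D} has 3 states.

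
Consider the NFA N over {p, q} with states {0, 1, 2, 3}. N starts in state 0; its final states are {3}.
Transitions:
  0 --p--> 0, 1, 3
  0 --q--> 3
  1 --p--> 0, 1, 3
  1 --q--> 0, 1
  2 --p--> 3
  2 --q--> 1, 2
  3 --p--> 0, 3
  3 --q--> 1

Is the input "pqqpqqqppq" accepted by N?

accepted

Start: {0}
read p: {0, 1, 3}
read q: {0, 1, 3}
read q: {0, 1, 3}
read p: {0, 1, 3}
read q: {0, 1, 3}
read q: {0, 1, 3}
read q: {0, 1, 3}
read p: {0, 1, 3}
read p: {0, 1, 3}
read q: {0, 1, 3}
Reachable ∩ accepting = {3} — nonempty.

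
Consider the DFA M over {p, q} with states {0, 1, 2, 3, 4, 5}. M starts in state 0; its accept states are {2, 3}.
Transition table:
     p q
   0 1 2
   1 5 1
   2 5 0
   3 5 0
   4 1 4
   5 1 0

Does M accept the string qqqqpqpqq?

0 --q--> 2
2 --q--> 0
0 --q--> 2
2 --q--> 0
0 --p--> 1
1 --q--> 1
1 --p--> 5
5 --q--> 0
0 --q--> 2
End in state 2, which is an accepting state.

accepted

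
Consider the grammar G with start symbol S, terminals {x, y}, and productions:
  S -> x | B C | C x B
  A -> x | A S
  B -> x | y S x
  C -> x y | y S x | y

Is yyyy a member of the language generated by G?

no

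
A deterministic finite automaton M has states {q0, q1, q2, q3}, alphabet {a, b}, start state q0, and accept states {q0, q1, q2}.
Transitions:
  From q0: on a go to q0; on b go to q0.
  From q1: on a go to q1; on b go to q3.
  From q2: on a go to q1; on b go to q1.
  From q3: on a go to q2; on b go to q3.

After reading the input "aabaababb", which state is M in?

q0

q0 --a--> q0
q0 --a--> q0
q0 --b--> q0
q0 --a--> q0
q0 --a--> q0
q0 --b--> q0
q0 --a--> q0
q0 --b--> q0
q0 --b--> q0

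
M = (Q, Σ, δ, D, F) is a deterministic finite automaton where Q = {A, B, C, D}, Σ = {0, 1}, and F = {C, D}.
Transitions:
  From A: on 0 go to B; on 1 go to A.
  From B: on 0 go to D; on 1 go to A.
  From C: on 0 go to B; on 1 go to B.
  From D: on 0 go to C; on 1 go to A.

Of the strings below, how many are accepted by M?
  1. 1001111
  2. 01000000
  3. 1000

1001111: rejected
01000000: rejected
1000: accepted

1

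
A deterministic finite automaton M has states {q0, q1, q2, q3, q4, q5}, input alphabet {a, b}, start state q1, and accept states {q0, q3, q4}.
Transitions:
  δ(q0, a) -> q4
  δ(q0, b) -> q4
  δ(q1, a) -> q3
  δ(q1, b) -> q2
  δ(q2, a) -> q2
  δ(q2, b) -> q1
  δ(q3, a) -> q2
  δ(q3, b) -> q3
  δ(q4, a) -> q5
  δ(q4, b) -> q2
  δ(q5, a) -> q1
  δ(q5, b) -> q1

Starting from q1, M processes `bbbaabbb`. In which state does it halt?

q1

q1 --b--> q2
q2 --b--> q1
q1 --b--> q2
q2 --a--> q2
q2 --a--> q2
q2 --b--> q1
q1 --b--> q2
q2 --b--> q1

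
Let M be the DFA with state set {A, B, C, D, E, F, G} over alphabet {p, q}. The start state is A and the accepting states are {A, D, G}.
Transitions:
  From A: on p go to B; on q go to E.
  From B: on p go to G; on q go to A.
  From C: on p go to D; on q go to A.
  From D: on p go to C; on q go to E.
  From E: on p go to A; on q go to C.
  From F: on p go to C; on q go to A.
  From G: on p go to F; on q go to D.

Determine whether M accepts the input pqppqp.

A --p--> B
B --q--> A
A --p--> B
B --p--> G
G --q--> D
D --p--> C
End in state C, which is not an accepting state.

rejected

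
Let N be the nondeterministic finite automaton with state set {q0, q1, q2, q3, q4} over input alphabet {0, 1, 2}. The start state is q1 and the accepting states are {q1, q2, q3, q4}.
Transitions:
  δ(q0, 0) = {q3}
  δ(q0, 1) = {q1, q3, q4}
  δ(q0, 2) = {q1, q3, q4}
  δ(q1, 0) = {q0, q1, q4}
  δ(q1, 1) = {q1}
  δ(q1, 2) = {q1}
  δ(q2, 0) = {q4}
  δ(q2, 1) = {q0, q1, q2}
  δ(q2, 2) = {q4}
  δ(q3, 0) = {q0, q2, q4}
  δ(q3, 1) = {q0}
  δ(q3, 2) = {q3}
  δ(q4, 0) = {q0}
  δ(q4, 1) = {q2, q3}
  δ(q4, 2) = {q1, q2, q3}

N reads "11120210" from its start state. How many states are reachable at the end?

Start: {q1}
read 1: {q1}
read 1: {q1}
read 1: {q1}
read 2: {q1}
read 0: {q0, q1, q4}
read 2: {q1, q2, q3, q4}
read 1: {q0, q1, q2, q3}
read 0: {q0, q1, q2, q3, q4}
Final reachable set {q0, q1, q2, q3, q4} has 5 states.

5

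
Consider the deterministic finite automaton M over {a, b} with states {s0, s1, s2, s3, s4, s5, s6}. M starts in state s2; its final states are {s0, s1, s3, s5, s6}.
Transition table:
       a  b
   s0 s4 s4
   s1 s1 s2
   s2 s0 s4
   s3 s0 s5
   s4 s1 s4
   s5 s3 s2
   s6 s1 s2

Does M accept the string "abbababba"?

s2 --a--> s0
s0 --b--> s4
s4 --b--> s4
s4 --a--> s1
s1 --b--> s2
s2 --a--> s0
s0 --b--> s4
s4 --b--> s4
s4 --a--> s1
End in state s1, which is an accepting state.

accepted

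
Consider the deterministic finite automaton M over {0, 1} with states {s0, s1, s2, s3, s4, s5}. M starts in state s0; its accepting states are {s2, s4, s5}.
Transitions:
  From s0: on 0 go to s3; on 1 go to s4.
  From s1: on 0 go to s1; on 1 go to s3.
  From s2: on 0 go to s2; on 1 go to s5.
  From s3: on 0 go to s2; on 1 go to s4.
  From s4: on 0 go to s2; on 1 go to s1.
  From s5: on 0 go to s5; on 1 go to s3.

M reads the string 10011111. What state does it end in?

s3

s0 --1--> s4
s4 --0--> s2
s2 --0--> s2
s2 --1--> s5
s5 --1--> s3
s3 --1--> s4
s4 --1--> s1
s1 --1--> s3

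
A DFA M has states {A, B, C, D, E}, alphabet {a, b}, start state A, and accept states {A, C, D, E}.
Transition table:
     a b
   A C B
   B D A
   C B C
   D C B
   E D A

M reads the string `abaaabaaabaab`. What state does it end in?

B

A --a--> C
C --b--> C
C --a--> B
B --a--> D
D --a--> C
C --b--> C
C --a--> B
B --a--> D
D --a--> C
C --b--> C
C --a--> B
B --a--> D
D --b--> B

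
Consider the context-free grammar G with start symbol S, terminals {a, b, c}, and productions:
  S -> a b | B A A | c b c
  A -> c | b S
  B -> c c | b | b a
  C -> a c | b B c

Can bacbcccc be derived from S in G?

S ⇒ BAA ⇒ baAA ⇒ bacA ⇒ bacbS ⇒ bacbBAA ⇒ bacbccAA ⇒ bacbcccA ⇒ bacbcccc

yes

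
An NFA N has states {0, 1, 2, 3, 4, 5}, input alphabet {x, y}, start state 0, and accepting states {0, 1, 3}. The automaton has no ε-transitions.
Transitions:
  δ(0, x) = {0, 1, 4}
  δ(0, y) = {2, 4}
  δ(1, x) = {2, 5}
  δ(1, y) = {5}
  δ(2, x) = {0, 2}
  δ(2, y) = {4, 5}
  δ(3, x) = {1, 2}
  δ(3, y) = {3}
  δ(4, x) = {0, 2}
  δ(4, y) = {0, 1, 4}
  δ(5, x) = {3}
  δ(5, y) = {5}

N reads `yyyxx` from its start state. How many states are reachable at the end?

6

Start: {0}
read y: {2, 4}
read y: {0, 1, 4, 5}
read y: {0, 1, 2, 4, 5}
read x: {0, 1, 2, 3, 4, 5}
read x: {0, 1, 2, 3, 4, 5}
Final reachable set {0, 1, 2, 3, 4, 5} has 6 states.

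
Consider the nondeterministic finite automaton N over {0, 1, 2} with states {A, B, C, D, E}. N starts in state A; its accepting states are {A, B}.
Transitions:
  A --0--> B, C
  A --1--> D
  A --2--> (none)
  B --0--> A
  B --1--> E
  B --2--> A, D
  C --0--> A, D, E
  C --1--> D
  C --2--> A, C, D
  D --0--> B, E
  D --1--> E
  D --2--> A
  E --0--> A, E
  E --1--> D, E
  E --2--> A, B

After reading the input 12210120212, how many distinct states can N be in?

Start: {A}
read 1: {D}
read 2: {A}
read 2: {}
The reachable set is empty and stays empty for the remaining 8 symbols.
Final reachable set {} has 0 states.

0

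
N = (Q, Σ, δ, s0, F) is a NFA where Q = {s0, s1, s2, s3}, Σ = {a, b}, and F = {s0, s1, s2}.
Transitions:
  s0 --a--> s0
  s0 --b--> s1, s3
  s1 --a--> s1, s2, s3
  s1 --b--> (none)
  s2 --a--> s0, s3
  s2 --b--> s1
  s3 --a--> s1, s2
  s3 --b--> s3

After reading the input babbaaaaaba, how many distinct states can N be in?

3

Start: {s0}
read b: {s1, s3}
read a: {s1, s2, s3}
read b: {s1, s3}
read b: {s3}
read a: {s1, s2}
read a: {s0, s1, s2, s3}
read a: {s0, s1, s2, s3}
read a: {s0, s1, s2, s3}
read a: {s0, s1, s2, s3}
read b: {s1, s3}
read a: {s1, s2, s3}
Final reachable set {s1, s2, s3} has 3 states.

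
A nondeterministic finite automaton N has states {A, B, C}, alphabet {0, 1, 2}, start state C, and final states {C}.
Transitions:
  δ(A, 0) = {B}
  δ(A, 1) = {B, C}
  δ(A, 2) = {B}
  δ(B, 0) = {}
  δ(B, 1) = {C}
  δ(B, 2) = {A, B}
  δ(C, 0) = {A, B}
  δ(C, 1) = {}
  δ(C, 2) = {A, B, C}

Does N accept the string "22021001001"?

Start: {C}
read 2: {A, B, C}
read 2: {A, B, C}
read 0: {A, B}
read 2: {A, B}
read 1: {B, C}
read 0: {A, B}
read 0: {B}
read 1: {C}
read 0: {A, B}
read 0: {B}
read 1: {C}
Reachable ∩ accepting = {C} — nonempty.

accepted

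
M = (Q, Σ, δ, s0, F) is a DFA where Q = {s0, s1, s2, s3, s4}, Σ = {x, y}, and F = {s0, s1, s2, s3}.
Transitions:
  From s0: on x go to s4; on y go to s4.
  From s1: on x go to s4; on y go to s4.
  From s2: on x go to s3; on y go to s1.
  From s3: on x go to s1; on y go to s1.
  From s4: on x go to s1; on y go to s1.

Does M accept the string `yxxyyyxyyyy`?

s0 --y--> s4
s4 --x--> s1
s1 --x--> s4
s4 --y--> s1
s1 --y--> s4
s4 --y--> s1
s1 --x--> s4
s4 --y--> s1
s1 --y--> s4
s4 --y--> s1
s1 --y--> s4
End in state s4, which is not an accepting state.

rejected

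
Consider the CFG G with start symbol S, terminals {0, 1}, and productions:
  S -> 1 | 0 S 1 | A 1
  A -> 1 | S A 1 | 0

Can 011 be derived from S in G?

S ⇒ 0S1 ⇒ 011

yes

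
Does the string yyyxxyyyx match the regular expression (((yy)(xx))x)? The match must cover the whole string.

No split of yyyxxyyyx into u·v has ((yy)(xx)) matching u and x matching v.

no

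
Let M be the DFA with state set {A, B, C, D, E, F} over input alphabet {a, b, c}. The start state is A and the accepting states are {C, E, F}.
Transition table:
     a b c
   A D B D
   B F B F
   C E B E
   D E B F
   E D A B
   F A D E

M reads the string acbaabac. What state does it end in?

A --a--> D
D --c--> F
F --b--> D
D --a--> E
E --a--> D
D --b--> B
B --a--> F
F --c--> E

E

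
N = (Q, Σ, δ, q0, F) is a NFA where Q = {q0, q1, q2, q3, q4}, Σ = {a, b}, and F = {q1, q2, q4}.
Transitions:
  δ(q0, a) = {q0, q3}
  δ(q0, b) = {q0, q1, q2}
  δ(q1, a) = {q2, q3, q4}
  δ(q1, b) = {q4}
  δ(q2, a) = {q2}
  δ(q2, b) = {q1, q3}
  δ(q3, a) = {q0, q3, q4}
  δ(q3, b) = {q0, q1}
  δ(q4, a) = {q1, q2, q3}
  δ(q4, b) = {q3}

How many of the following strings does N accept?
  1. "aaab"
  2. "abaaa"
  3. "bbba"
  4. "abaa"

"aaab": accepted
"abaaa": accepted
"bbba": accepted
"abaa": accepted

4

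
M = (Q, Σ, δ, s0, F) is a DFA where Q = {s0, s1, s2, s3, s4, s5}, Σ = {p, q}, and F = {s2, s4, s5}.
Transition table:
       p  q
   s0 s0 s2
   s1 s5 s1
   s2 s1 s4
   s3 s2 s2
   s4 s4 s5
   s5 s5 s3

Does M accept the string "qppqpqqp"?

s0 --q--> s2
s2 --p--> s1
s1 --p--> s5
s5 --q--> s3
s3 --p--> s2
s2 --q--> s4
s4 --q--> s5
s5 --p--> s5
End in state s5, which is an accepting state.

accepted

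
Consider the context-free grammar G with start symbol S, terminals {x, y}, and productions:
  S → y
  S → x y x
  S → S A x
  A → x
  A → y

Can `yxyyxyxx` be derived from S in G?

no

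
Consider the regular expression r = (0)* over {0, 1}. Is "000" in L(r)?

Split into 3 pieces 0 · 0 · 0; each matches 0.

yes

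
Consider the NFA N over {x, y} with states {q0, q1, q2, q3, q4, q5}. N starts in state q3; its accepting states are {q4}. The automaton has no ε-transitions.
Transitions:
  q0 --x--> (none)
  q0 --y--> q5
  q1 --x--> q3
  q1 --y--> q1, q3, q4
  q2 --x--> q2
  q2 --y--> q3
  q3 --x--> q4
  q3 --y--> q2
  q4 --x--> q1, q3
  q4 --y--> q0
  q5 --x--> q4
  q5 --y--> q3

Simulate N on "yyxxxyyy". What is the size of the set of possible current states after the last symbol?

Start: {q3}
read y: {q2}
read y: {q3}
read x: {q4}
read x: {q1, q3}
read x: {q3, q4}
read y: {q0, q2}
read y: {q3, q5}
read y: {q2, q3}
Final reachable set {q2, q3} has 2 states.

2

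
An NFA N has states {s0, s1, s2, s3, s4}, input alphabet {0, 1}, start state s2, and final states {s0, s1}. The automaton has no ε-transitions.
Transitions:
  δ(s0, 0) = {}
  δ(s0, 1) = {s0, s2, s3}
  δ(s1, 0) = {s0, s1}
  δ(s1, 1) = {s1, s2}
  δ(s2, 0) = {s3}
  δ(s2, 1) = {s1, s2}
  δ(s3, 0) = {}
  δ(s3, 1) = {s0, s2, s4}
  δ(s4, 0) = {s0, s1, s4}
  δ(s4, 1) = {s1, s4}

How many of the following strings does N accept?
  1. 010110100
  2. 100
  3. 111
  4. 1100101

010110100: accepted
100: accepted
111: accepted
1100101: accepted

4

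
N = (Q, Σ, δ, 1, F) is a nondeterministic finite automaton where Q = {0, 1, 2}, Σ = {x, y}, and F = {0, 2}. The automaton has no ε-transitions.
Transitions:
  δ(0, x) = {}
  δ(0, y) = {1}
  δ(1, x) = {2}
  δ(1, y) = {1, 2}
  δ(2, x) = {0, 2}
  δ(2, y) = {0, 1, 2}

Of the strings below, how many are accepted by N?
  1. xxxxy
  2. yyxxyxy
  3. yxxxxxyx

xxxxy: accepted
yyxxyxy: accepted
yxxxxxyx: accepted

3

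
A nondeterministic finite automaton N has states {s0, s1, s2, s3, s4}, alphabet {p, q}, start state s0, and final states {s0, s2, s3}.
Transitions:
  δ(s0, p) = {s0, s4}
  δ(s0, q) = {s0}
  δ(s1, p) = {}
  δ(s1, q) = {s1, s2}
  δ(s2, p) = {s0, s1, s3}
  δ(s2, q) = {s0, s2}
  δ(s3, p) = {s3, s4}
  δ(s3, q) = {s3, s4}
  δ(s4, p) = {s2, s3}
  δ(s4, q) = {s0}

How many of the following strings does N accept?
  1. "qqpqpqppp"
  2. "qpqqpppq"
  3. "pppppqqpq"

3

"qqpqpqppp": accepted
"qpqqpppq": accepted
"pppppqqpq": accepted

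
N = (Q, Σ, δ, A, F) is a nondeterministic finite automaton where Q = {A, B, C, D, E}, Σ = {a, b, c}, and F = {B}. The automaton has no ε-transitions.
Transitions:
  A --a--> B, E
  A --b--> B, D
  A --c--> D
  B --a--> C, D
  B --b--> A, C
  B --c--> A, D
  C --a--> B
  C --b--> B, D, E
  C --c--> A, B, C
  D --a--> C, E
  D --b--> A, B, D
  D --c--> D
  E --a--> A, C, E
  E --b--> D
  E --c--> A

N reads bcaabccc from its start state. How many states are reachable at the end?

Start: {A}
read b: {B, D}
read c: {A, D}
read a: {B, C, E}
read a: {A, B, C, D, E}
read b: {A, B, C, D, E}
read c: {A, B, C, D}
read c: {A, B, C, D}
read c: {A, B, C, D}
Final reachable set {A, B, C, D} has 4 states.

4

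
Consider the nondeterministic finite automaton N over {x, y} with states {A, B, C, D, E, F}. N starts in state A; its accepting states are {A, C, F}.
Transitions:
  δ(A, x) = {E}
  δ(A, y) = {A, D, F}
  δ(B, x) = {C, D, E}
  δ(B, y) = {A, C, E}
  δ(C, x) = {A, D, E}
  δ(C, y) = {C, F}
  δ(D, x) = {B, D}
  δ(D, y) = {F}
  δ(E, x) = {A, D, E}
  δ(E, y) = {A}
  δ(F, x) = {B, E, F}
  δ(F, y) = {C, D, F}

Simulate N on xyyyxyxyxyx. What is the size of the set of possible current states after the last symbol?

Start: {A}
read x: {E}
read y: {A}
read y: {A, D, F}
read y: {A, C, D, F}
read x: {A, B, D, E, F}
read y: {A, C, D, E, F}
read x: {A, B, D, E, F}
read y: {A, C, D, E, F}
read x: {A, B, D, E, F}
read y: {A, C, D, E, F}
read x: {A, B, D, E, F}
Final reachable set {A, B, D, E, F} has 5 states.

5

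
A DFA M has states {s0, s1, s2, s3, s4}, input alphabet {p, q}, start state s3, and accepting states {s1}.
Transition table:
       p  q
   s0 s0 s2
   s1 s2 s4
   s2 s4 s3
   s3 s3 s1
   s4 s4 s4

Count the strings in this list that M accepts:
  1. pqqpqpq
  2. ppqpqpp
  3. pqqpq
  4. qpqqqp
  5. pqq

0

pqqpqpq: rejected
ppqpqpp: rejected
pqqpq: rejected
qpqqqp: rejected
pqq: rejected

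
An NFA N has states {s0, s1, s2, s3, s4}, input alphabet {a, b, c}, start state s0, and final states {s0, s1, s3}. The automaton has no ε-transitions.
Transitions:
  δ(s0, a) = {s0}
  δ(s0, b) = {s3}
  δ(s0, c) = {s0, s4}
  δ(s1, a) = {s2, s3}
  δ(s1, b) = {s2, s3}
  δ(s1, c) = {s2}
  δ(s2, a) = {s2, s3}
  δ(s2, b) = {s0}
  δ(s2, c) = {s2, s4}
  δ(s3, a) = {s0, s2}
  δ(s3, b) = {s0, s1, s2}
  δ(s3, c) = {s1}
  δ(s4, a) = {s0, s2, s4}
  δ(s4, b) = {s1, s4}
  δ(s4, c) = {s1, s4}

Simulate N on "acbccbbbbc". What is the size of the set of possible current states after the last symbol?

4

Start: {s0}
read a: {s0}
read c: {s0, s4}
read b: {s1, s3, s4}
read c: {s1, s2, s4}
read c: {s1, s2, s4}
read b: {s0, s1, s2, s3, s4}
read b: {s0, s1, s2, s3, s4}
read b: {s0, s1, s2, s3, s4}
read b: {s0, s1, s2, s3, s4}
read c: {s0, s1, s2, s4}
Final reachable set {s0, s1, s2, s4} has 4 states.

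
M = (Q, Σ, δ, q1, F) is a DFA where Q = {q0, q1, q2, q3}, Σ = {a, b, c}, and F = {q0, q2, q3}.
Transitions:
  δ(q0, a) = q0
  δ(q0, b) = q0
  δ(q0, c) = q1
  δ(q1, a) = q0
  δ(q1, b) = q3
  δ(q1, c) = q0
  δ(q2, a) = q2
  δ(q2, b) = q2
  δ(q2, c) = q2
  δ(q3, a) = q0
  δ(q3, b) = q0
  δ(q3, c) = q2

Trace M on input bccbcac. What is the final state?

q1 --b--> q3
q3 --c--> q2
q2 --c--> q2
q2 --b--> q2
q2 --c--> q2
q2 --a--> q2
q2 --c--> q2

q2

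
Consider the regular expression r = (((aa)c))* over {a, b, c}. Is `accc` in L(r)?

no

accc cannot be split into zero or more pieces each matching ((aa)c).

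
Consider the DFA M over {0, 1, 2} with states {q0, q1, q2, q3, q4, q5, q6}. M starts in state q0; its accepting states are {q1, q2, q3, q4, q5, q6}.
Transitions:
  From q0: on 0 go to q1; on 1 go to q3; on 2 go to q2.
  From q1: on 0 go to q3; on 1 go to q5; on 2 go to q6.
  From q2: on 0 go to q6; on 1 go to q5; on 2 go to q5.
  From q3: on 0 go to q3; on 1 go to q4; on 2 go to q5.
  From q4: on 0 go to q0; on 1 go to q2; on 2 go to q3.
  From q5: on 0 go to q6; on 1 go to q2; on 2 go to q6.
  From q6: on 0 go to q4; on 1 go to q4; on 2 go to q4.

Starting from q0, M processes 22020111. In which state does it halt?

q2

q0 --2--> q2
q2 --2--> q5
q5 --0--> q6
q6 --2--> q4
q4 --0--> q0
q0 --1--> q3
q3 --1--> q4
q4 --1--> q2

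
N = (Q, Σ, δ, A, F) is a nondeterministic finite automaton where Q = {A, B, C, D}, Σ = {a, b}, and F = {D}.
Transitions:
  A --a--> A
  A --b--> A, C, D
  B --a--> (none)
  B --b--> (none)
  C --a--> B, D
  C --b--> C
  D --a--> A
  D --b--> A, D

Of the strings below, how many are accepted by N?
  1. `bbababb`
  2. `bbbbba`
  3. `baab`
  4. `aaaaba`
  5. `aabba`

`bbababb`: accepted
`bbbbba`: accepted
`baab`: accepted
`aaaaba`: accepted
`aabba`: accepted

5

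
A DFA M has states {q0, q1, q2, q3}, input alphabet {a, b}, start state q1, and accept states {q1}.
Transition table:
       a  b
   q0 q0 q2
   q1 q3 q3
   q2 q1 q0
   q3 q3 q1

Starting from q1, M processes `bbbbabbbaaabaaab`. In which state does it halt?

q1 --b--> q3
q3 --b--> q1
q1 --b--> q3
q3 --b--> q1
q1 --a--> q3
q3 --b--> q1
q1 --b--> q3
q3 --b--> q1
q1 --a--> q3
q3 --a--> q3
q3 --a--> q3
q3 --b--> q1
q1 --a--> q3
q3 --a--> q3
q3 --a--> q3
q3 --b--> q1

q1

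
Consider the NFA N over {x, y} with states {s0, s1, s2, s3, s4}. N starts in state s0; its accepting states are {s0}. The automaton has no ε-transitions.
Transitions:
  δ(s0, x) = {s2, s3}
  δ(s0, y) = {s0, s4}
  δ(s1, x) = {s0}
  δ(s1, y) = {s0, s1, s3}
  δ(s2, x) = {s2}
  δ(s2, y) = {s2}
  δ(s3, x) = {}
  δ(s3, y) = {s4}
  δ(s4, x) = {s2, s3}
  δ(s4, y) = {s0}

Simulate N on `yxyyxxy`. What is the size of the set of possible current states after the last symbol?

1

Start: {s0}
read y: {s0, s4}
read x: {s2, s3}
read y: {s2, s4}
read y: {s0, s2}
read x: {s2, s3}
read x: {s2}
read y: {s2}
Final reachable set {s2} has 1 state.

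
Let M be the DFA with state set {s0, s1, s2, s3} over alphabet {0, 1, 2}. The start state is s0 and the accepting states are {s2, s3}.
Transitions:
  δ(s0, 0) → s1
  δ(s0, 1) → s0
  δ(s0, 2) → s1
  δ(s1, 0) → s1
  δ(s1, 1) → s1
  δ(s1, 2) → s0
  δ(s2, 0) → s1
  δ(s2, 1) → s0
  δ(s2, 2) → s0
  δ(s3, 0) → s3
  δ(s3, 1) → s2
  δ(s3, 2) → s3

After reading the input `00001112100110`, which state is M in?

s1

s0 --0--> s1
s1 --0--> s1
s1 --0--> s1
s1 --0--> s1
s1 --1--> s1
s1 --1--> s1
s1 --1--> s1
s1 --2--> s0
s0 --1--> s0
s0 --0--> s1
s1 --0--> s1
s1 --1--> s1
s1 --1--> s1
s1 --0--> s1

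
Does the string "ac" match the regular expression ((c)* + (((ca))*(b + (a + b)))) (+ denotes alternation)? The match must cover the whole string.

Neither (c)* nor (((ca))*(b+(a+b))) matches ac.

no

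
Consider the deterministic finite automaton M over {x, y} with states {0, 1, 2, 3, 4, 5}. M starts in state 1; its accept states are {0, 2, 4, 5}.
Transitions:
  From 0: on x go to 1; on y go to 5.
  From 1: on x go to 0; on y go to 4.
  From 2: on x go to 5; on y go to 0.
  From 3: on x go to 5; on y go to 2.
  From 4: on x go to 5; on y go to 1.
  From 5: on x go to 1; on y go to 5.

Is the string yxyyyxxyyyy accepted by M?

accepted

1 --y--> 4
4 --x--> 5
5 --y--> 5
5 --y--> 5
5 --y--> 5
5 --x--> 1
1 --x--> 0
0 --y--> 5
5 --y--> 5
5 --y--> 5
5 --y--> 5
End in state 5, which is an accepting state.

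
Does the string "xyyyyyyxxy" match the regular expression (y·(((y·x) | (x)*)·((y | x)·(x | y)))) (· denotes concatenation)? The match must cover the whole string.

no

No split of xyyyyyyxxy into u·v has y matching u and (((y·x)|(x)*)·((y|x)·(x|y))) matching v.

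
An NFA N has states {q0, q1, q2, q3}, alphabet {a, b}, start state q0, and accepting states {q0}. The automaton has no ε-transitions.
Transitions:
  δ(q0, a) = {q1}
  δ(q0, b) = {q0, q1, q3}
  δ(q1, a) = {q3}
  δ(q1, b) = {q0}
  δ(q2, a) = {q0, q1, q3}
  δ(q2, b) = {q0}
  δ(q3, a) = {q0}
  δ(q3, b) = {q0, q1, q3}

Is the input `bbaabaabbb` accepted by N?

Start: {q0}
read b: {q0, q1, q3}
read b: {q0, q1, q3}
read a: {q0, q1, q3}
read a: {q0, q1, q3}
read b: {q0, q1, q3}
read a: {q0, q1, q3}
read a: {q0, q1, q3}
read b: {q0, q1, q3}
read b: {q0, q1, q3}
read b: {q0, q1, q3}
Reachable ∩ accepting = {q0} — nonempty.

accepted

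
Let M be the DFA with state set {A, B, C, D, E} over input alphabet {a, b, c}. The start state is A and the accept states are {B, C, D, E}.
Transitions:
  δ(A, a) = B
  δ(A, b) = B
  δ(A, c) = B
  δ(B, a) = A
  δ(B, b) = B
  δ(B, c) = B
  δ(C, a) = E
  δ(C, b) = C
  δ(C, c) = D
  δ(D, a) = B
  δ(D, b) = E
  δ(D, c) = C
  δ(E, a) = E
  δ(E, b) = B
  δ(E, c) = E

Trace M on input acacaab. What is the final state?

A --a--> B
B --c--> B
B --a--> A
A --c--> B
B --a--> A
A --a--> B
B --b--> B

B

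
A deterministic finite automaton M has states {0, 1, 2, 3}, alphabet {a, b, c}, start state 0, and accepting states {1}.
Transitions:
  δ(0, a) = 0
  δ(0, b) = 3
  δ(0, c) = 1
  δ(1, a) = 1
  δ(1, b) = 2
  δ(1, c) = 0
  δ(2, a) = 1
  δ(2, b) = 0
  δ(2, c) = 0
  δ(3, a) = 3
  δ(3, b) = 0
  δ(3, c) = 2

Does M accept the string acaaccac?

0 --a--> 0
0 --c--> 1
1 --a--> 1
1 --a--> 1
1 --c--> 0
0 --c--> 1
1 --a--> 1
1 --c--> 0
End in state 0, which is not an accepting state.

rejected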